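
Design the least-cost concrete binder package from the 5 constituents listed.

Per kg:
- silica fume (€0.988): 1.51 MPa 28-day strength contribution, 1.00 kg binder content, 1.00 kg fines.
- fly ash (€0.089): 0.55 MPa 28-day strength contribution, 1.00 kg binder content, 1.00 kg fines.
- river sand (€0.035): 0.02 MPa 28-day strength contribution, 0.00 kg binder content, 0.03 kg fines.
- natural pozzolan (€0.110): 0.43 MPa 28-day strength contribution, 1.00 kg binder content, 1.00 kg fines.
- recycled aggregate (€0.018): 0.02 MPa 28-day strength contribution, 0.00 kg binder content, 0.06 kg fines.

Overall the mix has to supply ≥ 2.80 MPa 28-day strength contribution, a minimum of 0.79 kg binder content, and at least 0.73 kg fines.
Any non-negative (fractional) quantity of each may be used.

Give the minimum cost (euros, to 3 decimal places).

Treat it as an LP. Let x1 = kg of silica fume, x2 = kg of fly ash, x3 = kg of river sand, x4 = kg of natural pozzolan, x5 = kg of recycled aggregate.
min 0.988x1 + 0.089x2 + 0.035x3 + 0.11x4 + 0.018x5 subject to:
  1.51x1 + 0.55x2 + 0.02x3 + 0.43x4 + 0.02x5 ≥ 2.8   (28-day strength contribution)
  1x1 + 1x2 + 1x4 ≥ 0.79   (binder content)
  1x1 + 1x2 + 0.03x3 + 1x4 + 0.06x5 ≥ 0.73   (fines)
  x1, x2, x3, x4, x5 ≥ 0.
The cheapest feasible vertex uses only fly ash; silica fume, river sand, natural pozzolan, recycled aggregate are not used. The 28-day strength contribution requirement is met with equality.
So fly ash = 5.091 kg.
Hence cost = 0.089·5.091 = €0.45310.

€0.453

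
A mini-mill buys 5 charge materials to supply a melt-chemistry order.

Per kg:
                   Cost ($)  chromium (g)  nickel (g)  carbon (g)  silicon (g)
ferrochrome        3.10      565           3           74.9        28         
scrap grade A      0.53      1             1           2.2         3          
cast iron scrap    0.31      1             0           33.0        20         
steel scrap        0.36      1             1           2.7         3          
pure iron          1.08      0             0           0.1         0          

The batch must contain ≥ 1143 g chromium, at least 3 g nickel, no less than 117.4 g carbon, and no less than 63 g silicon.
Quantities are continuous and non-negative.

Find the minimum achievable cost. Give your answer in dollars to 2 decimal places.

Let x1 = kg of ferrochrome, x2 = kg of scrap grade A, x3 = kg of cast iron scrap, x4 = kg of steel scrap, x5 = kg of pure iron.
Minimize 3.1x1 + 0.53x2 + 0.31x3 + 0.36x4 + 1.08x5 s.t.:
  565x1 + 1x2 + 1x3 + 1x4 ≥ 1143   (chromium)
  3x1 + 1x2 + 1x4 ≥ 3   (nickel)
  74.9x1 + 2.2x2 + 33x3 + 2.7x4 + 0.1x5 ≥ 117.4   (carbon)
  28x1 + 3x2 + 20x3 + 3x4 ≥ 63   (silicon)
  x1, x2, x3, x4, x5 ≥ 0.
The cheapest feasible vertex uses only ferrochrome, cast iron scrap; scrap grade A, steel scrap, pure iron are not used. The chromium and silicon requirements are met with equality.
Optimal quantities: ferrochrome = 2.022 kg, cast iron scrap = 0.3186 kg.
Total cost: 3.1·2.022 + 0.31·0.3186 = 6.3670.

$6.37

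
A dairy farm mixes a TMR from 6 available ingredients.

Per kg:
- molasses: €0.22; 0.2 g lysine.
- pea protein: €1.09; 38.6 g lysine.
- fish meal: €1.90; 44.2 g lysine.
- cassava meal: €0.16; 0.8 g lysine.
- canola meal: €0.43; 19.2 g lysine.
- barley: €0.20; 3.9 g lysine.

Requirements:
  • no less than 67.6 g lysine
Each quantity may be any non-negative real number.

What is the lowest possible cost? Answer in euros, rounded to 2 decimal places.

€1.51

Let x1 = kg of molasses, x2 = kg of pea protein, x3 = kg of fish meal, x4 = kg of cassava meal, x5 = kg of canola meal, x6 = kg of barley.
Minimise 0.22x1 + 1.09x2 + 1.9x3 + 0.16x4 + 0.43x5 + 0.2x6 subject to:
  0.2x1 + 38.6x2 + 44.2x3 + 0.8x4 + 19.2x5 + 3.9x6 ≥ 67.6   (lysine)
  x1, x2, x3, x4, x5, x6 ≥ 0.
The optimal basis is {canola meal}; molasses, pea protein, fish meal, cassava meal, barley drop out. The lysine requirement is met with equality.
That vertex is x5 = 3.521.
Objective = 0.43·3.521 = 1.5140.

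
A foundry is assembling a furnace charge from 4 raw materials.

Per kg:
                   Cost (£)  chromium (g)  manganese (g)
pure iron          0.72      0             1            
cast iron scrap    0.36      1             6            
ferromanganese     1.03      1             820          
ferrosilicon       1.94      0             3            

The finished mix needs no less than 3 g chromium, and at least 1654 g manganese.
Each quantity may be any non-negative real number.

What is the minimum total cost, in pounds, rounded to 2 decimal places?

This is a linear program. Let x1 = kg of pure iron, x2 = kg of cast iron scrap, x3 = kg of ferromanganese, x4 = kg of ferrosilicon.
Minimize 0.72x1 + 0.36x2 + 1.03x3 + 1.94x4 with:
  1x2 + 1x3 ≥ 3   (chromium)
  1x1 + 6x2 + 820x3 + 3x4 ≥ 1654   (manganese)
  x1, x2, x3, x4 ≥ 0.
The optimal basis is {cast iron scrap, ferromanganese}; pure iron, ferrosilicon drop out. Binding constraints: chromium and manganese.
That vertex is x2 = 0.9902, x3 = 2.01.
Hence cost = 0.36·0.9902 + 1.03·2.01 = £2.4268.

£2.43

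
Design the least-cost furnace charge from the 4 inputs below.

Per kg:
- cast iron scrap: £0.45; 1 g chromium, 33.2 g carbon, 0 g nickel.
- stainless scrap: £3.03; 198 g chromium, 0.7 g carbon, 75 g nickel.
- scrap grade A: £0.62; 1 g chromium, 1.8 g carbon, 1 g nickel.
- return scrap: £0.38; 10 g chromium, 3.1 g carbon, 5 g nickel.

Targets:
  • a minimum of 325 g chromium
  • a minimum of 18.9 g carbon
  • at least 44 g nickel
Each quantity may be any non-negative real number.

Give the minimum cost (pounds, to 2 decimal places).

£5.21

Let x1 = kg of cast iron scrap, x2 = kg of stainless scrap, x3 = kg of scrap grade A, x4 = kg of return scrap.
Minimize 0.45x1 + 3.03x2 + 0.62x3 + 0.38x4 s.t.:
  1x1 + 198x2 + 1x3 + 10x4 ≥ 325   (chromium)
  33.2x1 + 0.7x2 + 1.8x3 + 3.1x4 ≥ 18.9   (carbon)
  75x2 + 1x3 + 5x4 ≥ 44   (nickel)
  x1, x2, x3, x4 ≥ 0.
At the optimum only cast iron scrap, stainless scrap are positive (scrap grade A, return scrap = 0). There the chromium and carbon constraints are tight.
So cast iron scrap = 0.5347 kg, stainless scrap = 1.639 kg.
Cost = 0.45·0.5347 + 3.03·1.639 = 5.2068.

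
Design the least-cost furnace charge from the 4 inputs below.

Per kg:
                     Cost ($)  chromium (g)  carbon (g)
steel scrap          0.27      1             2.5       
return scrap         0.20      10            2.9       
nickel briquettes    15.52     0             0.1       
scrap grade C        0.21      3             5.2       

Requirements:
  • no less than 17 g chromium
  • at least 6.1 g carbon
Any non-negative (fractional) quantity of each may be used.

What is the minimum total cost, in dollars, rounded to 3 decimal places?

$0.381

This is a linear program. Let x1 = kg of steel scrap, x2 = kg of return scrap, x3 = kg of nickel briquettes, x4 = kg of scrap grade C.
Minimise 0.27x1 + 0.2x2 + 15.52x3 + 0.21x4 subject to:
  1x1 + 10x2 + 3x4 ≥ 17   (chromium)
  2.5x1 + 2.9x2 + 0.1x3 + 5.2x4 ≥ 6.1   (carbon)
  x1, x2, x3, x4 ≥ 0.
At the optimum only return scrap, scrap grade C are positive (steel scrap, nickel briquettes = 0). There the chromium and carbon constraints are tight.
Solving gives x2 = 1.619, x4 = 0.2702.
Objective = 0.2·1.619 + 0.21·0.2702 = 0.38054.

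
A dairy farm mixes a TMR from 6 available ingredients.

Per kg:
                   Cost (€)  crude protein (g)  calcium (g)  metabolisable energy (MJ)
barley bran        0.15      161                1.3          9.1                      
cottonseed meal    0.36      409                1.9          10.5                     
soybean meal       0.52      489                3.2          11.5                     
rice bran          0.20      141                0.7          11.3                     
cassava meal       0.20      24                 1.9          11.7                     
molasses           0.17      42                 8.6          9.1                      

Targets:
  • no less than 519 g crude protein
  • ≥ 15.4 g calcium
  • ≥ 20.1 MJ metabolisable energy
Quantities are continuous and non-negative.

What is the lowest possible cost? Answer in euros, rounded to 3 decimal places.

Let x1 = kg of barley bran, x2 = kg of cottonseed meal, x3 = kg of soybean meal, x4 = kg of rice bran, x5 = kg of cassava meal, x6 = kg of molasses.
Minimise 0.15x1 + 0.36x2 + 0.52x3 + 0.2x4 + 0.2x5 + 0.17x6 s.t.:
  161x1 + 409x2 + 489x3 + 141x4 + 24x5 + 42x6 ≥ 519   (crude protein)
  1.3x1 + 1.9x2 + 3.2x3 + 0.7x4 + 1.9x5 + 8.6x6 ≥ 15.4   (calcium)
  9.1x1 + 10.5x2 + 11.5x3 + 11.3x4 + 11.7x5 + 9.1x6 ≥ 20.1   (metabolisable energy)
  x1, x2, x3, x4, x5, x6 ≥ 0.
The cheapest feasible vertex uses only barley bran, molasses; cottonseed meal, soybean meal, rice bran, cassava meal are not used. There the crude protein and calcium constraints are tight.
Solving gives x1 = 2.87, x6 = 1.357.
Cost = 0.15·2.87 + 0.17·1.357 = 0.66119.

€0.661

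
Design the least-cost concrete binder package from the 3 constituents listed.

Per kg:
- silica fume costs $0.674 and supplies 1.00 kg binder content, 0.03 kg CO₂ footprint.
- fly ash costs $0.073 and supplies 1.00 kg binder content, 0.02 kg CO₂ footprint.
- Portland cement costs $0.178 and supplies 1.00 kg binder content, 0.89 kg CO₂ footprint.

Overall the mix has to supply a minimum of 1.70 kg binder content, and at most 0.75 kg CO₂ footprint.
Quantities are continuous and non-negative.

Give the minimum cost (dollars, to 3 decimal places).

Set it up as a linear program. Let x1 = kg of silica fume, x2 = kg of fly ash, x3 = kg of Portland cement.
min 0.674x1 + 0.073x2 + 0.178x3 with:
  1x1 + 1x2 + 1x3 ≥ 1.7   (binder content)
  0.03x1 + 0.02x2 + 0.89x3 ≤ 0.75   (CO₂ footprint)
  x1, x2, x3 ≥ 0.
The optimal basis is {fly ash}; silica fume, Portland cement drop out. Binding constraint: binder content.
Optimal quantities: fly ash = 1.7 kg.
Hence cost = 0.073·1.7 = $0.12410.

$0.124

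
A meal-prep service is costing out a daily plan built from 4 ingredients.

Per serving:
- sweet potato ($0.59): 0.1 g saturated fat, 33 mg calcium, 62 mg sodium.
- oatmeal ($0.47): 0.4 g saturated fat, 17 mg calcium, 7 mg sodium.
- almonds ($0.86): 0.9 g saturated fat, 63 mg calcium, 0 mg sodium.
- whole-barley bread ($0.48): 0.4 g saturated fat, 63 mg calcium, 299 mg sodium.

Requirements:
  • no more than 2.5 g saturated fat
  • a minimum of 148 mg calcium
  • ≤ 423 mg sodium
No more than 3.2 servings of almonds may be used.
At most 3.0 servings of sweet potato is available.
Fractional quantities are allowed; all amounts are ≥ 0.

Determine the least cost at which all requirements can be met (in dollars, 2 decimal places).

This is a linear program. Let x1 = servings of sweet potato, x2 = servings of oatmeal, x3 = servings of almonds, x4 = servings of whole-barley bread.
min 0.59x1 + 0.47x2 + 0.86x3 + 0.48x4 s.t.:
  0.1x1 + 0.4x2 + 0.9x3 + 0.4x4 ≤ 2.5   (saturated fat)
  33x1 + 17x2 + 63x3 + 63x4 ≥ 148   (calcium)
  62x1 + 7x2 + 299x4 ≤ 423   (sodium)
  x3 ≤ 3.2
  x1 ≤ 3
  x1, x2, x3, x4 ≥ 0.
The cheapest feasible vertex uses only almonds, whole-barley bread; sweet potato, oatmeal are not used. The calcium and sodium requirements are met with equality.
So almonds = 0.9345 servings, whole-barley bread = 1.415 servings.
Cost = 0.86·0.9345 + 0.48·1.415 = 1.4829.

$1.48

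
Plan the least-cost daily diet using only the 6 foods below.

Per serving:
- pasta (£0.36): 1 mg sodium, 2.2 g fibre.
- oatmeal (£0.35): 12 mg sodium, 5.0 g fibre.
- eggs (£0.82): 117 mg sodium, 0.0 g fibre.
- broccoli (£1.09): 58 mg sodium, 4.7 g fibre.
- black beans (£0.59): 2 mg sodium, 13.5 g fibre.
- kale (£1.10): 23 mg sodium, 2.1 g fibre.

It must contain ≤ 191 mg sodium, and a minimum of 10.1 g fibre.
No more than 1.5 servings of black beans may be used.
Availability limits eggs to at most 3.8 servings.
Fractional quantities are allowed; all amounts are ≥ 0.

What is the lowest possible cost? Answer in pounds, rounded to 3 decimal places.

£0.441

Treat it as an LP. Let x1 = servings of pasta, x2 = servings of oatmeal, x3 = servings of eggs, x4 = servings of broccoli, x5 = servings of black beans, x6 = servings of kale.
min 0.36x1 + 0.35x2 + 0.82x3 + 1.09x4 + 0.59x5 + 1.1x6 with:
  1x1 + 12x2 + 117x3 + 58x4 + 2x5 + 23x6 ≤ 191   (sodium)
  2.2x1 + 5x2 + 4.7x4 + 13.5x5 + 2.1x6 ≥ 10.1   (fibre)
  x5 ≤ 1.5
  x3 ≤ 3.8
  x1, x2, x3, x4, x5, x6 ≥ 0.
At the optimum only black beans is positive (pasta, oatmeal, eggs, broccoli, kale = 0). Binding constraint: fibre.
Solving gives x5 = 0.7481.
Objective = 0.59·0.7481 = 0.44138.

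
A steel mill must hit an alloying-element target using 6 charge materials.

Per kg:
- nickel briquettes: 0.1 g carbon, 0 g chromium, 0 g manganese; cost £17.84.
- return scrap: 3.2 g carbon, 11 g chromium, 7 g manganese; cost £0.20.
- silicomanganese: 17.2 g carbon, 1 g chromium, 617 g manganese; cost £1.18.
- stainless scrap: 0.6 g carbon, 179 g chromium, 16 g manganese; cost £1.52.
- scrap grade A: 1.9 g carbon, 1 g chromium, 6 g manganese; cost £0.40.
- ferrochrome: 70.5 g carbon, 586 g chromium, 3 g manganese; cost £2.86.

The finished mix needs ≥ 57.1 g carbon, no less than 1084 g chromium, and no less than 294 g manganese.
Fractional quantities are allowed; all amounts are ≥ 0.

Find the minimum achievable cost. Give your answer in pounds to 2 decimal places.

Let x1 = kg of nickel briquettes, x2 = kg of return scrap, x3 = kg of silicomanganese, x4 = kg of stainless scrap, x5 = kg of scrap grade A, x6 = kg of ferrochrome.
Minimise 17.84x1 + 0.2x2 + 1.18x3 + 1.52x4 + 0.4x5 + 2.86x6 s.t.:
  0.1x1 + 3.2x2 + 17.2x3 + 0.6x4 + 1.9x5 + 70.5x6 ≥ 57.1   (carbon)
  11x2 + 1x3 + 179x4 + 1x5 + 586x6 ≥ 1084   (chromium)
  7x2 + 617x3 + 16x4 + 6x5 + 3x6 ≥ 294   (manganese)
  x1, x2, x3, x4, x5, x6 ≥ 0.
At the optimum only silicomanganese, ferrochrome are positive (nickel briquettes, return scrap, stainless scrap, scrap grade A = 0). Binding constraints: chromium and manganese.
So silicomanganese = 0.4675 kg, ferrochrome = 1.849 kg.
Objective = 1.18·0.4675 + 2.86·1.849 = 5.8398.

£5.84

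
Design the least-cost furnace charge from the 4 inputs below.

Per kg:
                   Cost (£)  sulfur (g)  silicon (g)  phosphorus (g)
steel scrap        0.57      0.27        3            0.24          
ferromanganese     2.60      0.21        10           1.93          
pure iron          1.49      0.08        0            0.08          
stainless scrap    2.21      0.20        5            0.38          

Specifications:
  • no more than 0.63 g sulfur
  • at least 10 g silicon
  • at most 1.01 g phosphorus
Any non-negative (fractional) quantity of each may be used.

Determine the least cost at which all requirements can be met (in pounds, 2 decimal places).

Set it up as a linear program. Let x1 = kg of steel scrap, x2 = kg of ferromanganese, x3 = kg of pure iron, x4 = kg of stainless scrap.
Minimize 0.57x1 + 2.6x2 + 1.49x3 + 2.21x4 subject to:
  0.27x1 + 0.21x2 + 0.08x3 + 0.2x4 ≤ 0.63   (sulfur)
  3x1 + 10x2 + 5x4 ≥ 10   (silicon)
  0.24x1 + 1.93x2 + 0.08x3 + 0.38x4 ≤ 1.01   (phosphorus)
  x1, x2, x3, x4 ≥ 0.
The optimal basis is {steel scrap, ferromanganese, stainless scrap}; pure iron drops out. There the sulfur, silicon, phosphorus constraints are tight.
Solving gives x1 = 1.781, x2 = 0.1954, x4 = 0.5407.
Cost = 0.57·1.781 + 2.6·0.1954 + 2.21·0.5407 = 2.7182.

£2.72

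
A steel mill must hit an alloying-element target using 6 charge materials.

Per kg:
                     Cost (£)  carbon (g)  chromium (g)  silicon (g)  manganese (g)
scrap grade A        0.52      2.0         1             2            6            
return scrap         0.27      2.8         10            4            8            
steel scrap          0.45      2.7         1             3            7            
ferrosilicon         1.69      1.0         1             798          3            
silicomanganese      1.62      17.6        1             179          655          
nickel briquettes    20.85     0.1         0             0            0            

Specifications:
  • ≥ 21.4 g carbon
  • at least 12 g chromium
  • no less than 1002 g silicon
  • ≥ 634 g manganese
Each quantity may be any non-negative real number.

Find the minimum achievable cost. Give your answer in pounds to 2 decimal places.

Treat it as an LP. Let x1 = kg of scrap grade A, x2 = kg of return scrap, x3 = kg of steel scrap, x4 = kg of ferrosilicon, x5 = kg of silicomanganese, x6 = kg of nickel briquettes.
Minimise 0.52x1 + 0.27x2 + 0.45x3 + 1.69x4 + 1.62x5 + 20.85x6 s.t.:
  2x1 + 2.8x2 + 2.7x3 + 1x4 + 17.6x5 + 0.1x6 ≥ 21.4   (carbon)
  1x1 + 10x2 + 1x3 + 1x4 + 1x5 ≥ 12   (chromium)
  2x1 + 4x2 + 3x3 + 798x4 + 179x5 ≥ 1002   (silicon)
  6x1 + 8x2 + 7x3 + 3x4 + 655x5 ≥ 634   (manganese)
  x1, x2, x3, x4, x5, x6 ≥ 0.
The cheapest feasible vertex uses only return scrap, ferrosilicon, silicomanganese; scrap grade A, steel scrap, nickel briquettes are not used. There the carbon, chromium, silicon constraints are tight.
Optimal quantities: return scrap = 0.9975 kg, ferrosilicon = 1.027 kg, silicomanganese = 0.9989 kg.
Cost = 0.27·0.9975 + 1.69·1.027 + 1.62·0.9989 = 3.6232.

£3.62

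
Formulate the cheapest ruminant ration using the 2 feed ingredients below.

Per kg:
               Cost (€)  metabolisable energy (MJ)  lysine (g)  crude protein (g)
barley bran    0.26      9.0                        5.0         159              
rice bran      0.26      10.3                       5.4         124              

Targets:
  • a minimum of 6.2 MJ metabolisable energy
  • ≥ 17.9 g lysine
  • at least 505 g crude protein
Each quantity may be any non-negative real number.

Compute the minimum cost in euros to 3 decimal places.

Let x1 = kg of barley bran, x2 = kg of rice bran.
Minimise 0.26x1 + 0.26x2 subject to:
  9x1 + 10.3x2 ≥ 6.2   (metabolisable energy)
  5x1 + 5.4x2 ≥ 17.9   (lysine)
  159x1 + 124x2 ≥ 505   (crude protein)
  x1, x2 ≥ 0.
Both inputs are positive at the optimum. There the lysine and crude protein constraints are tight.
So barley bran = 2.127 kg, rice bran = 1.346 kg.
Hence cost = 0.26·2.127 + 0.26·1.346 = €0.90298.

€0.903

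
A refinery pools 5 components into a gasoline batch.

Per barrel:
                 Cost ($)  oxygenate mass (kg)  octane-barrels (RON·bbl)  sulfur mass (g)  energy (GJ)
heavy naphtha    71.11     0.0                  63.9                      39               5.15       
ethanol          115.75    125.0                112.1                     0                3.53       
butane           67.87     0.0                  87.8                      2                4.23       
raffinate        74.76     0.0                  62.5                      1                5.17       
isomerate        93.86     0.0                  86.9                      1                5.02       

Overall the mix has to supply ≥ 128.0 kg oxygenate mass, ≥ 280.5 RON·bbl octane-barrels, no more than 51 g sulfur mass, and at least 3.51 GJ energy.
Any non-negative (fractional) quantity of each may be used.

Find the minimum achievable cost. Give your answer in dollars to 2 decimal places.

Let x1 = barrels of heavy naphtha, x2 = barrels of ethanol, x3 = barrels of butane, x4 = barrels of raffinate, x5 = barrels of isomerate.
Minimise 71.11x1 + 115.75x2 + 67.87x3 + 74.76x4 + 93.86x5 subject to:
  125x2 ≥ 128   (oxygenate mass)
  63.9x1 + 112.1x2 + 87.8x3 + 62.5x4 + 86.9x5 ≥ 280.5   (octane-barrels)
  39x1 + 2x3 + 1x4 + 1x5 ≤ 51   (sulfur mass)
  5.15x1 + 3.53x2 + 4.23x3 + 5.17x4 + 5.02x5 ≥ 3.51   (energy)
  x1, x2, x3, x4, x5 ≥ 0.
The minimum-cost mix takes nothing from heavy naphtha, raffinate, isomerate — only ethanol, butane. There the oxygenate mass and octane-barrels constraints are tight.
So ethanol = 1.024 barrels, butane = 1.88735 barrels.
Total cost: 115.75·1.024 + 67.87·1.88735 = 246.6224.

$246.62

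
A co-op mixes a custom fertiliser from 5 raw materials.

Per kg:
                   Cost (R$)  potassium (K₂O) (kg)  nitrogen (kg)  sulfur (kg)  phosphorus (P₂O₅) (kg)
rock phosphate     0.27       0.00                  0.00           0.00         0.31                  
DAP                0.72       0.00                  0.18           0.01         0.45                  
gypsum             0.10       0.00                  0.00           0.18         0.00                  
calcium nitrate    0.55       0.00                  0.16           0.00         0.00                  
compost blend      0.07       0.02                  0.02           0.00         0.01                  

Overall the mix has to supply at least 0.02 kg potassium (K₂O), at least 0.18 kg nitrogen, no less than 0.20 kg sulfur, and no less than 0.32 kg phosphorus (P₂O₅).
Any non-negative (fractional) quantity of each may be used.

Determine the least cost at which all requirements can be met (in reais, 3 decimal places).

R$0.795

Let x1 = kg of rock phosphate, x2 = kg of DAP, x3 = kg of gypsum, x4 = kg of calcium nitrate, x5 = kg of compost blend.
min 0.27x1 + 0.72x2 + 0.1x3 + 0.55x4 + 0.07x5 subject to:
  0.02x5 ≥ 0.02   (potassium (K₂O))
  0.18x2 + 0.16x4 + 0.02x5 ≥ 0.18   (nitrogen)
  0.01x2 + 0.18x3 ≥ 0.2   (sulfur)
  0.31x1 + 0.45x2 + 0.01x5 ≥ 0.32   (phosphorus (P₂O₅))
  x1, x2, x3, x4, x5 ≥ 0.
The cheapest feasible vertex uses only DAP, gypsum, compost blend; rock phosphate, calcium nitrate are not used. The nitrogen, sulfur, phosphorus (P₂O₅) requirements are met with equality.
So DAP = 0.6389 kg, gypsum = 1.076 kg, compost blend = 3.25 kg.
Hence cost = 0.72·0.6389 + 0.1·1.076 + 0.07·3.25 = R$0.79511.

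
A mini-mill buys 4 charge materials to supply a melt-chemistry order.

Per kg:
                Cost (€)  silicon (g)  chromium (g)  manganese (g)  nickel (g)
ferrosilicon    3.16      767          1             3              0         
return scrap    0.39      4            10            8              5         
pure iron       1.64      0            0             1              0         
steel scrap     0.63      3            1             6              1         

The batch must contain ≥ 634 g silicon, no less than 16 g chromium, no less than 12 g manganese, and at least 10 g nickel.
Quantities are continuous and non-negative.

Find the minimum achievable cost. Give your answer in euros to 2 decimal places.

€3.36

This is a linear program. Let x1 = kg of ferrosilicon, x2 = kg of return scrap, x3 = kg of pure iron, x4 = kg of steel scrap.
Minimize 3.16x1 + 0.39x2 + 1.64x3 + 0.63x4 with:
  767x1 + 4x2 + 3x4 ≥ 634   (silicon)
  1x1 + 10x2 + 1x4 ≥ 16   (chromium)
  3x1 + 8x2 + 1x3 + 6x4 ≥ 12   (manganese)
  5x2 + 1x4 ≥ 10   (nickel)
  x1, x2, x3, x4 ≥ 0.
At the optimum only ferrosilicon, return scrap are positive (pure iron, steel scrap = 0). Binding constraints: silicon and nickel.
Solving gives x1 = 0.8162, x2 = 2.
Hence cost = 3.16·0.8162 + 0.39·2 = €3.3592.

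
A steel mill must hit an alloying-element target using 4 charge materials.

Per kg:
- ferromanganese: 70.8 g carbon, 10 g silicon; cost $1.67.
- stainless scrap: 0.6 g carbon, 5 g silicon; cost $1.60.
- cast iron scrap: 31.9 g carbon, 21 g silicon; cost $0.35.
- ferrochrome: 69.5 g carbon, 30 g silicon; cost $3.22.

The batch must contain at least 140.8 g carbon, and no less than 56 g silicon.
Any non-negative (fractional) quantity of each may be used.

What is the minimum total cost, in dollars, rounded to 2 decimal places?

Let x1 = kg of ferromanganese, x2 = kg of stainless scrap, x3 = kg of cast iron scrap, x4 = kg of ferrochrome.
Minimize 1.67x1 + 1.6x2 + 0.35x3 + 3.22x4 subject to:
  70.8x1 + 0.6x2 + 31.9x3 + 69.5x4 ≥ 140.8   (carbon)
  10x1 + 5x2 + 21x3 + 30x4 ≥ 56   (silicon)
  x1, x2, x3, x4 ≥ 0.
The cheapest feasible vertex uses only cast iron scrap; ferromanganese, stainless scrap, ferrochrome are not used. There the carbon constraint is tight.
Solving gives x3 = 4.414.
Objective = 0.35·4.414 = 1.5449.

$1.54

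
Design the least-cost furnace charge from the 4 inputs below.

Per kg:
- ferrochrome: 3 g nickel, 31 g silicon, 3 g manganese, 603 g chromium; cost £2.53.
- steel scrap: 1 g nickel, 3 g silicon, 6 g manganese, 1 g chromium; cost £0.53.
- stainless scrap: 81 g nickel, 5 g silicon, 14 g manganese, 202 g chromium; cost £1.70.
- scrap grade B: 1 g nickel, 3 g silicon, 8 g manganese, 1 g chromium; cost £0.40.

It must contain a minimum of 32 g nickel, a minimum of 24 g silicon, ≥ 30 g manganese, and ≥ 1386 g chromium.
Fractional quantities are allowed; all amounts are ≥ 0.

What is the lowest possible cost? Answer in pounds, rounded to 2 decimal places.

£7.02

This is a linear program. Let x1 = kg of ferrochrome, x2 = kg of steel scrap, x3 = kg of stainless scrap, x4 = kg of scrap grade B.
Minimize 2.53x1 + 0.53x2 + 1.7x3 + 0.4x4 s.t.:
  3x1 + 1x2 + 81x3 + 1x4 ≥ 32   (nickel)
  31x1 + 3x2 + 5x3 + 3x4 ≥ 24   (silicon)
  3x1 + 6x2 + 14x3 + 8x4 ≥ 30   (manganese)
  603x1 + 1x2 + 202x3 + 1x4 ≥ 1386   (chromium)
  x1, x2, x3, x4 ≥ 0.
The minimum-cost mix takes nothing from steel scrap — only ferrochrome, stainless scrap, scrap grade B. There the nickel, manganese, chromium constraints are tight.
That vertex is x1 = 2.199, x3 = 0.2836, x4 = 2.429.
Hence cost = 2.53·2.199 + 1.7·0.2836 + 0.4·2.429 = £7.0172.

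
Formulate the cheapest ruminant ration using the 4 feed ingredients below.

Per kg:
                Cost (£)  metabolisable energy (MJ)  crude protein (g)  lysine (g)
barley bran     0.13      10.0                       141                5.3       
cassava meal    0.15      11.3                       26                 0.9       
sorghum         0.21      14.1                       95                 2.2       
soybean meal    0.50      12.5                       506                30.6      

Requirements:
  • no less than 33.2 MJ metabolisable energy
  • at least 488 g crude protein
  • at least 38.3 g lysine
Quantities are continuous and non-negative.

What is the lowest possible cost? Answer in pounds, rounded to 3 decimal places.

This is a linear program. Let x1 = kg of barley bran, x2 = kg of cassava meal, x3 = kg of sorghum, x4 = kg of soybean meal.
Minimise 0.13x1 + 0.15x2 + 0.21x3 + 0.5x4 subject to:
  10x1 + 11.3x2 + 14.1x3 + 12.5x4 ≥ 33.2   (metabolisable energy)
  141x1 + 26x2 + 95x3 + 506x4 ≥ 488   (crude protein)
  5.3x1 + 0.9x2 + 2.2x3 + 30.6x4 ≥ 38.3   (lysine)
  x1, x2, x3, x4 ≥ 0.
The optimal basis is {barley bran, soybean meal}; cassava meal, sorghum drop out. The metabolisable energy and lysine requirements are met with equality.
Solving gives x1 = 2.241, x4 = 0.8636.
Hence cost = 0.13·2.241 + 0.5·0.8636 = £0.72313.

£0.723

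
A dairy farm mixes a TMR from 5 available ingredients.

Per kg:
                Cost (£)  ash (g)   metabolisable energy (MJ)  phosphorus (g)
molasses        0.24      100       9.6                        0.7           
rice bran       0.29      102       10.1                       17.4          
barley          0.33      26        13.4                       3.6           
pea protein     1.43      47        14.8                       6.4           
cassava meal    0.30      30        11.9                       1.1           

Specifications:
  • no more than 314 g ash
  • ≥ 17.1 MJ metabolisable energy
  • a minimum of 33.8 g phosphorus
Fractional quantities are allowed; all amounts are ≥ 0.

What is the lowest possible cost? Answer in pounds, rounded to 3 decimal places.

Set it up as a linear program. Let x1 = kg of molasses, x2 = kg of rice bran, x3 = kg of barley, x4 = kg of pea protein, x5 = kg of cassava meal.
Minimize 0.24x1 + 0.29x2 + 0.33x3 + 1.43x4 + 0.3x5 s.t.:
  100x1 + 102x2 + 26x3 + 47x4 + 30x5 ≤ 314   (ash)
  9.6x1 + 10.1x2 + 13.4x3 + 14.8x4 + 11.9x5 ≥ 17.1   (metabolisable energy)
  0.7x1 + 17.4x2 + 3.6x3 + 6.4x4 + 1.1x5 ≥ 33.8   (phosphorus)
  x1, x2, x3, x4, x5 ≥ 0.
The minimum-cost mix takes nothing from molasses, barley, pea protein, cassava meal — only rice bran. Binding constraint: phosphorus.
So rice bran = 1.943 kg.
Total cost: 0.29·1.943 = 0.56347.

£0.563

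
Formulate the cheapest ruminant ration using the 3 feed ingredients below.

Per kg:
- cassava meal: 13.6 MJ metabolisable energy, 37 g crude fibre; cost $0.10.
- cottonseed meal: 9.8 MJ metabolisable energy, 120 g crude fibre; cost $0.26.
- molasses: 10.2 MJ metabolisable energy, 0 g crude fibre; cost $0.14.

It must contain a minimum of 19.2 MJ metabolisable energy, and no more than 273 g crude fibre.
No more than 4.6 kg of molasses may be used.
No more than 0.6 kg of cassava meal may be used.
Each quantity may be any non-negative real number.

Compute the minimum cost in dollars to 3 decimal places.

$0.212

Set it up as a linear program. Let x1 = kg of cassava meal, x2 = kg of cottonseed meal, x3 = kg of molasses.
min 0.1x1 + 0.26x2 + 0.14x3 s.t.:
  13.6x1 + 9.8x2 + 10.2x3 ≥ 19.2   (metabolisable energy)
  37x1 + 120x2 ≤ 273   (crude fibre)
  x3 ≤ 4.6
  x1 ≤ 0.6
  x1, x2, x3 ≥ 0.
The cheapest feasible vertex uses only cassava meal, molasses; cottonseed meal is not used. There the metabolisable energy and the cassava meal cap constraints are tight.
Solving gives x1 = 0.6, x3 = 1.0824.
Hence cost = 0.1·0.6 + 0.14·1.0824 = $0.21154.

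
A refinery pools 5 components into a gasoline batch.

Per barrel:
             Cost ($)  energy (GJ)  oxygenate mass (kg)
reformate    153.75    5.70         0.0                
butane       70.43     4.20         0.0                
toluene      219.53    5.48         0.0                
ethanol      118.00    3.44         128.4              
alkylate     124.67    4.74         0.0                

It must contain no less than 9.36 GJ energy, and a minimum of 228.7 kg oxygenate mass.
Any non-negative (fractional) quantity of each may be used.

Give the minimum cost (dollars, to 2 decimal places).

$264.39

Let x1 = barrels of reformate, x2 = barrels of butane, x3 = barrels of toluene, x4 = barrels of ethanol, x5 = barrels of alkylate.
Minimise 153.75x1 + 70.43x2 + 219.53x3 + 118x4 + 124.67x5 with:
  5.7x1 + 4.2x2 + 5.48x3 + 3.44x4 + 4.74x5 ≥ 9.36   (energy)
  128.4x4 ≥ 228.7   (oxygenate mass)
  x1, x2, x3, x4, x5 ≥ 0.
The minimum-cost mix takes nothing from reformate, toluene, alkylate — only butane, ethanol. Binding constraints: energy and oxygenate mass.
Optimal quantities: butane = 0.76972 barrels, ethanol = 1.7812 barrels.
Objective = 70.43·0.76972 + 118·1.7812 = 264.3930.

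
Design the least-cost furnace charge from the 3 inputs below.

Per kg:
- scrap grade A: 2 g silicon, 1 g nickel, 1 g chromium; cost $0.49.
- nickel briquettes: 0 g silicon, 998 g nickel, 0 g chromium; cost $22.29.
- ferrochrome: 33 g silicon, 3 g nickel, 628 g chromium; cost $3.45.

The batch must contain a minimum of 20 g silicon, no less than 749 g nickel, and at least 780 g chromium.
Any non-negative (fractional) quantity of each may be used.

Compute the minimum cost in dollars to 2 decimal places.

$20.93

Set it up as a linear program. Let x1 = kg of scrap grade A, x2 = kg of nickel briquettes, x3 = kg of ferrochrome.
Minimize 0.49x1 + 22.29x2 + 3.45x3 s.t.:
  2x1 + 33x3 ≥ 20   (silicon)
  1x1 + 998x2 + 3x3 ≥ 749   (nickel)
  1x1 + 628x3 ≥ 780   (chromium)
  x1, x2, x3 ≥ 0.
The optimal basis is {nickel briquettes, ferrochrome}; scrap grade A drops out. The nickel and chromium requirements are met with equality.
So nickel briquettes = 0.7468 kg, ferrochrome = 1.242 kg.
Objective = 22.29·0.7468 + 3.45·1.242 = 20.9311.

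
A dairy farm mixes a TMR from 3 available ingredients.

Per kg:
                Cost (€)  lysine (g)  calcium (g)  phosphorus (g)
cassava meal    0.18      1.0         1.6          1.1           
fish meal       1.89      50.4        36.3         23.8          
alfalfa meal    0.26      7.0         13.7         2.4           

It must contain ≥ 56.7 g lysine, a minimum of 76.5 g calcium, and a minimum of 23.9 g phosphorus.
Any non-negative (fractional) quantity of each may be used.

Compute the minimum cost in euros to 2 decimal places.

€2.17

Set it up as a linear program. Let x1 = kg of cassava meal, x2 = kg of fish meal, x3 = kg of alfalfa meal.
Minimize 0.18x1 + 1.89x2 + 0.26x3 subject to:
  1x1 + 50.4x2 + 7x3 ≥ 56.7   (lysine)
  1.6x1 + 36.3x2 + 13.7x3 ≥ 76.5   (calcium)
  1.1x1 + 23.8x2 + 2.4x3 ≥ 23.9   (phosphorus)
  x1, x2, x3 ≥ 0.
The optimal basis is {fish meal, alfalfa meal}; cassava meal drops out. There the calcium and phosphorus constraints are tight.
Solving gives x2 = 0.602, x3 = 3.989.
Cost = 1.89·0.602 + 0.26·3.989 = 2.1749.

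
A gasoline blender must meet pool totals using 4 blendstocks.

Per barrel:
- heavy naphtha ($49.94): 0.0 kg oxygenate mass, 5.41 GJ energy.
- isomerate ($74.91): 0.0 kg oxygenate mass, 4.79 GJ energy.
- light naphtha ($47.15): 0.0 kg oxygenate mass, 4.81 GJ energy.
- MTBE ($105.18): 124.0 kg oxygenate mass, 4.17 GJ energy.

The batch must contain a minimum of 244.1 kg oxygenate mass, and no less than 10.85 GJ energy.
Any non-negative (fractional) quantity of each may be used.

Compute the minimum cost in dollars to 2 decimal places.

Set it up as a linear program. Let x1 = barrels of heavy naphtha, x2 = barrels of isomerate, x3 = barrels of light naphtha, x4 = barrels of MTBE.
min 49.94x1 + 74.91x2 + 47.15x3 + 105.18x4 subject to:
  124x4 ≥ 244.1   (oxygenate mass)
  5.41x1 + 4.79x2 + 4.81x3 + 4.17x4 ≥ 10.85   (energy)
  x1, x2, x3, x4 ≥ 0.
At the optimum only heavy naphtha, MTBE are positive (isomerate, light naphtha = 0). The oxygenate mass and energy requirements are met with equality.
Optimal quantities: heavy naphtha = 0.4882 barrels, MTBE = 1.9685 barrels.
Objective = 49.94·0.4882 + 105.18·1.9685 = 231.4275.

$231.43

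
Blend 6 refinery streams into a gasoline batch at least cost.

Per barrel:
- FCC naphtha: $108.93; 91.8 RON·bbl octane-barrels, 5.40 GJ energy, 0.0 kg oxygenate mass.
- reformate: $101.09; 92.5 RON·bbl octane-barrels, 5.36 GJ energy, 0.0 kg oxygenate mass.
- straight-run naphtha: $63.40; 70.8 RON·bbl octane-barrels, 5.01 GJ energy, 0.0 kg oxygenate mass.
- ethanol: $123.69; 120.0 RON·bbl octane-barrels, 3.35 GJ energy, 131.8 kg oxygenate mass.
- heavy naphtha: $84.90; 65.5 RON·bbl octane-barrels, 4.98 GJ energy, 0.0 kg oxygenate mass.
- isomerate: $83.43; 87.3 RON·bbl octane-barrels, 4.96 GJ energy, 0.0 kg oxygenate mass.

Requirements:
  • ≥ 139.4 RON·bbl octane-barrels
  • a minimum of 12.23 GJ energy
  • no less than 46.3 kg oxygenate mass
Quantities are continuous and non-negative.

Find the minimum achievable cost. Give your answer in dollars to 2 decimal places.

$183.33

Let x1 = barrels of FCC naphtha, x2 = barrels of reformate, x3 = barrels of straight-run naphtha, x4 = barrels of ethanol, x5 = barrels of heavy naphtha, x6 = barrels of isomerate.
min 108.93x1 + 101.09x2 + 63.4x3 + 123.69x4 + 84.9x5 + 83.43x6 s.t.:
  91.8x1 + 92.5x2 + 70.8x3 + 120x4 + 65.5x5 + 87.3x6 ≥ 139.4   (octane-barrels)
  5.4x1 + 5.36x2 + 5.01x3 + 3.35x4 + 4.98x5 + 4.96x6 ≥ 12.23   (energy)
  131.8x4 ≥ 46.3   (oxygenate mass)
  x1, x2, x3, x4, x5, x6 ≥ 0.
At the optimum only straight-run naphtha, ethanol are positive (FCC naphtha, reformate, heavy naphtha, isomerate = 0). There the energy and oxygenate mass constraints are tight.
Optimal quantities: straight-run naphtha = 2.20622 barrels, ethanol = 0.35129 barrels.
Cost = 63.4·2.20622 + 123.69·0.35129 = 183.3254.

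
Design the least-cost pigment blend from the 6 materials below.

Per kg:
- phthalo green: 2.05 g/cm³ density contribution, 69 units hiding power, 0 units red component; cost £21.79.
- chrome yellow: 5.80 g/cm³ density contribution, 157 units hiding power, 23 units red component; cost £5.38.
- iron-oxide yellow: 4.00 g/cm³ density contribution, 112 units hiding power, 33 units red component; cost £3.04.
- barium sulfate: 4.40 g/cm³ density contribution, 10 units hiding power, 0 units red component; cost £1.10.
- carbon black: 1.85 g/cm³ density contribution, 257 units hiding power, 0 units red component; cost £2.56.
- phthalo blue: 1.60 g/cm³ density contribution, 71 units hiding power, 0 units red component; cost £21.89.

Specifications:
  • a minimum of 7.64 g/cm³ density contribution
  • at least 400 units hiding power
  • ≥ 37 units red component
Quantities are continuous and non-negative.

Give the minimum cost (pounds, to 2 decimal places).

£6.41

This is a linear program. Let x1 = kg of phthalo green, x2 = kg of chrome yellow, x3 = kg of iron-oxide yellow, x4 = kg of barium sulfate, x5 = kg of carbon black, x6 = kg of phthalo blue.
Minimise 21.79x1 + 5.38x2 + 3.04x3 + 1.1x4 + 2.56x5 + 21.89x6 with:
  2.05x1 + 5.8x2 + 4x3 + 4.4x4 + 1.85x5 + 1.6x6 ≥ 7.64   (density contribution)
  69x1 + 157x2 + 112x3 + 10x4 + 257x5 + 71x6 ≥ 400   (hiding power)
  23x2 + 33x3 ≥ 37   (red component)
  x1, x2, x3, x4, x5, x6 ≥ 0.
The cheapest feasible vertex uses only iron-oxide yellow, barium sulfate, carbon black; phthalo green, chrome yellow, phthalo blue are not used. There the density contribution, hiding power, red component constraints are tight.
Optimal quantities: iron-oxide yellow = 1.121 kg, barium sulfate = 0.2726 kg, carbon black = 1.057 kg.
Cost = 3.04·1.121 + 1.1·0.2726 + 2.56·1.057 = 6.4136.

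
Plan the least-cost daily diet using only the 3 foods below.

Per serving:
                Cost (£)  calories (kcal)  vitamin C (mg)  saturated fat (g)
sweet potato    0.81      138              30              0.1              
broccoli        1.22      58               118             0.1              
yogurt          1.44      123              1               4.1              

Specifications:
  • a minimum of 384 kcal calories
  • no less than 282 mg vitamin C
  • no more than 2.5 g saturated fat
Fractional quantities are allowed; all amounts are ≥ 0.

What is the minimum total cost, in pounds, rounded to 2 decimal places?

£3.91

Let x1 = servings of sweet potato, x2 = servings of broccoli, x3 = servings of yogurt.
Minimize 0.81x1 + 1.22x2 + 1.44x3 subject to:
  138x1 + 58x2 + 123x3 ≥ 384   (calories)
  30x1 + 118x2 + 1x3 ≥ 282   (vitamin C)
  0.1x1 + 0.1x2 + 4.1x3 ≤ 2.5   (saturated fat)
  x1, x2, x3 ≥ 0.
The cheapest feasible vertex uses only sweet potato, broccoli; yogurt is not used. There the calories and vitamin C constraints are tight.
So sweet potato = 1.991 servings, broccoli = 1.884 servings.
Cost = 0.81·1.991 + 1.22·1.884 = 3.9112.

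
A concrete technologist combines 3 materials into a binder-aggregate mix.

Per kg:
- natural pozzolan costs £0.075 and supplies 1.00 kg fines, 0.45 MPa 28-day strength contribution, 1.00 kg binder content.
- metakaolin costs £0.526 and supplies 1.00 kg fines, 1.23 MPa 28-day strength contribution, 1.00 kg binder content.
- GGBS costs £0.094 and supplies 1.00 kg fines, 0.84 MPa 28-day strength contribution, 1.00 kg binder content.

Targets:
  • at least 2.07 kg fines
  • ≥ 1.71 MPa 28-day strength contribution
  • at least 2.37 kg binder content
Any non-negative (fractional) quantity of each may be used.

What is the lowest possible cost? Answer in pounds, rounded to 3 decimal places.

Let x1 = kg of natural pozzolan, x2 = kg of metakaolin, x3 = kg of GGBS.
Minimise 0.075x1 + 0.526x2 + 0.094x3 s.t.:
  1x1 + 1x2 + 1x3 ≥ 2.07   (fines)
  0.45x1 + 1.23x2 + 0.84x3 ≥ 1.71   (28-day strength contribution)
  1x1 + 1x2 + 1x3 ≥ 2.37   (binder content)
  x1, x2, x3 ≥ 0.
The cheapest feasible vertex uses only natural pozzolan, GGBS; metakaolin is not used. The 28-day strength contribution and binder content requirements are met with equality.
Solving gives x1 = 0.72, x3 = 1.65.
Objective = 0.075·0.72 + 0.094·1.65 = 0.20910.

£0.209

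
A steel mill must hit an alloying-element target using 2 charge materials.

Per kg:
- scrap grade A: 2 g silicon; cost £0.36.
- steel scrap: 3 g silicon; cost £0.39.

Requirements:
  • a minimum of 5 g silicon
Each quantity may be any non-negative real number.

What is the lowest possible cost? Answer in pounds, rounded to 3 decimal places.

£0.650

Let x1 = kg of scrap grade A, x2 = kg of steel scrap.
Minimize 0.36x1 + 0.39x2 s.t.:
  2x1 + 3x2 ≥ 5   (silicon)
  x1, x2 ≥ 0.
The minimum-cost mix takes nothing from scrap grade A — only steel scrap. The silicon requirement is met with equality.
That vertex is x2 = 1.667.
Hence cost = 0.39·1.667 = £0.65013.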